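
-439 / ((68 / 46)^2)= -200.89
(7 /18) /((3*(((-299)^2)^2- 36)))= 7 /431597093310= 0.00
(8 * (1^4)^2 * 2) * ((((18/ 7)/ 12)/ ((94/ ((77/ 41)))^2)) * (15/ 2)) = 38115/ 3713329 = 0.01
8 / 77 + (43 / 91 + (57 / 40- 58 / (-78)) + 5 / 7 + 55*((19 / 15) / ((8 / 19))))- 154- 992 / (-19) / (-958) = 2708092831 / 182202020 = 14.86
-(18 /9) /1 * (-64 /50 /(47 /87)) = 5568 /1175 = 4.74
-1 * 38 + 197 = 159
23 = 23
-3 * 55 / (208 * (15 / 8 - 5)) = 33 / 130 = 0.25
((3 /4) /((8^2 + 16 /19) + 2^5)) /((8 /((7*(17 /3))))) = 2261 /58880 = 0.04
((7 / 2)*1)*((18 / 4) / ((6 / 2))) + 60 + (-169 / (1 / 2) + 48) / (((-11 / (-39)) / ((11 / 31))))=-37149 / 124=-299.59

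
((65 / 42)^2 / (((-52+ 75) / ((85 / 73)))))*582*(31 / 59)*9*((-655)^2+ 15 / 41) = 28492932760207500 / 199013549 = 143170818.79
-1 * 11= -11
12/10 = 6/5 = 1.20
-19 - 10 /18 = -19.56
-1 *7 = -7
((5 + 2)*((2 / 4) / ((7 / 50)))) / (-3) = -25 / 3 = -8.33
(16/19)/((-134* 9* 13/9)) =-8/16549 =-0.00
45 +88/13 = 673/13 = 51.77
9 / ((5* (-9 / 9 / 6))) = -54 / 5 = -10.80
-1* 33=-33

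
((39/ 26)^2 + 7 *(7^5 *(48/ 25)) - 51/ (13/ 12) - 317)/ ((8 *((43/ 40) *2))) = 293181529/ 22360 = 13111.88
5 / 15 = 1 / 3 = 0.33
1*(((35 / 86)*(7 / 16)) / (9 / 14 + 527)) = 1715 / 5082256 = 0.00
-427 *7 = -2989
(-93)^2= 8649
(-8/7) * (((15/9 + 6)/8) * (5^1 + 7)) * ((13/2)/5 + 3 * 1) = -1978/35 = -56.51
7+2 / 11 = 79 / 11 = 7.18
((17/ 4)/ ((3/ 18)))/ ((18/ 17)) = 289/ 12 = 24.08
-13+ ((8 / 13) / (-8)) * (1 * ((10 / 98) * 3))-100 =-71996 / 637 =-113.02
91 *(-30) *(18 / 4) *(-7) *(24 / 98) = 21060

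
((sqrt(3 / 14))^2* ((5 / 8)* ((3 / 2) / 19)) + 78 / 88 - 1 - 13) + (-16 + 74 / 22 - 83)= -462795 / 4256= -108.74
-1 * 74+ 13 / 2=-135 / 2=-67.50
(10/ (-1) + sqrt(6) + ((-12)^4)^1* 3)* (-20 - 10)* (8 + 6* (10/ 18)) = -21147320 - 340* sqrt(6) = -21148152.83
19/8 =2.38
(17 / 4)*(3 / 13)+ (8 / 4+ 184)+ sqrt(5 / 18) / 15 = 187.02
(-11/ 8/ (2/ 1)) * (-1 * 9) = 99/ 16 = 6.19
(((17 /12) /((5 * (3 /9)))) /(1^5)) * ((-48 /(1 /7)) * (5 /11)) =-1428 /11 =-129.82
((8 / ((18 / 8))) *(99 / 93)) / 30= 176 / 1395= 0.13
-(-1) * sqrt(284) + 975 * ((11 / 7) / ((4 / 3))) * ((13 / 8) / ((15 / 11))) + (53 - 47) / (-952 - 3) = 2 * sqrt(71) + 292930581 / 213920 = 1386.20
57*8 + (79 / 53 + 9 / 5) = 459.29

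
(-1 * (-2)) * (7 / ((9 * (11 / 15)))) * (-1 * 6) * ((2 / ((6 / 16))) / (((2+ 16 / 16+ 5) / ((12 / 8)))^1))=-140 / 11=-12.73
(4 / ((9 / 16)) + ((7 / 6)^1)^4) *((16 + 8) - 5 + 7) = 151021 / 648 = 233.06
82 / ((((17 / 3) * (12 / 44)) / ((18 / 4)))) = 4059 / 17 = 238.76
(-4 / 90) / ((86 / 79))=-79 / 1935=-0.04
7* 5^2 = 175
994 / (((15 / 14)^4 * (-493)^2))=38185504 / 12304355625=0.00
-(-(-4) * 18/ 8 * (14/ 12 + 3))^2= -5625/ 4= -1406.25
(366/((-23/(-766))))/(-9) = -93452/69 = -1354.38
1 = 1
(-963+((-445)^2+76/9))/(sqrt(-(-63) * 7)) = 1773634/189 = 9384.31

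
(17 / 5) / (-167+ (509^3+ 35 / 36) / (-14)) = -504 / 1396318955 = -0.00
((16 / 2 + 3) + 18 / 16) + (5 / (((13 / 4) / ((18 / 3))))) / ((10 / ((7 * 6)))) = 5293 / 104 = 50.89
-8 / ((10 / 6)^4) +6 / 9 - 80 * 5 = -750694 / 1875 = -400.37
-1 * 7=-7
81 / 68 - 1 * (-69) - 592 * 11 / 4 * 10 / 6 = -539201 / 204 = -2643.14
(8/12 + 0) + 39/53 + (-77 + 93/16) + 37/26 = -2260865/33072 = -68.36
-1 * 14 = -14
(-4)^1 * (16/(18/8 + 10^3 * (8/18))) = -2304/16081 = -0.14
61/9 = 6.78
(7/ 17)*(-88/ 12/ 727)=-154/ 37077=-0.00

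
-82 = -82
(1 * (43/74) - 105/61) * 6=-15441/2257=-6.84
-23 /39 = -0.59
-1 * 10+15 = 5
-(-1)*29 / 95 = 29 / 95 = 0.31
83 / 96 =0.86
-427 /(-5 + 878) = -0.49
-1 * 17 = -17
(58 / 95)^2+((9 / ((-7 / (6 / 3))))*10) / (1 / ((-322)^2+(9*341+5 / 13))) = -2254471046876 / 821275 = -2745086.66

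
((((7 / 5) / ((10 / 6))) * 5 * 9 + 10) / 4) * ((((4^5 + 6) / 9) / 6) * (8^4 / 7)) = 25207808 / 189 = 133374.65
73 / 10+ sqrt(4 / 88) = sqrt(22) / 22+ 73 / 10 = 7.51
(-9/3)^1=-3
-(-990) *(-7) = -6930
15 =15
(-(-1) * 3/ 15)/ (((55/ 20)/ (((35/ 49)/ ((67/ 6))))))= 24/ 5159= 0.00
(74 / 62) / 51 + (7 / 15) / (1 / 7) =3.29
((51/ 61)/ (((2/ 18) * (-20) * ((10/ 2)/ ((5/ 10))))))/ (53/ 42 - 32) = 9639/ 7875100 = 0.00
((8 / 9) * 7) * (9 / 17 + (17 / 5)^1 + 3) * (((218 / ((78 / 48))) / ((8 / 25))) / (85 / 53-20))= -381097136 / 387855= -982.58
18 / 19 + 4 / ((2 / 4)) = 170 / 19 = 8.95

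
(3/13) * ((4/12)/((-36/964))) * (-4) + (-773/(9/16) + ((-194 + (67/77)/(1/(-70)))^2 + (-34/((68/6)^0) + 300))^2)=4256862286.66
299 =299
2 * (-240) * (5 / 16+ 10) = -4950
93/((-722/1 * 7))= -93/5054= -0.02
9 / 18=1 / 2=0.50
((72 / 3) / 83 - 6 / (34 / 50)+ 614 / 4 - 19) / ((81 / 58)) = 10308775 / 114291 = 90.20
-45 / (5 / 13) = -117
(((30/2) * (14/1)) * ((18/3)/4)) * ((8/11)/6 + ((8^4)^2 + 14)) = 58133102370/11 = 5284827488.18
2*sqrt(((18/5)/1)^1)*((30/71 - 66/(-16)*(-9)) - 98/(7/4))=-31593*sqrt(10)/284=-351.78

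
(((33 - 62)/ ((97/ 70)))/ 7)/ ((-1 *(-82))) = -145/ 3977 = -0.04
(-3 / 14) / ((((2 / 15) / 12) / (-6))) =810 / 7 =115.71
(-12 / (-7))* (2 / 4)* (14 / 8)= 3 / 2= 1.50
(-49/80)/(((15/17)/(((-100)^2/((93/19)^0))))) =-20825/3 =-6941.67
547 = 547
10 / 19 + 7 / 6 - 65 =-63.31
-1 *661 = -661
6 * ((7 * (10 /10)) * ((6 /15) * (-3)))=-252 /5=-50.40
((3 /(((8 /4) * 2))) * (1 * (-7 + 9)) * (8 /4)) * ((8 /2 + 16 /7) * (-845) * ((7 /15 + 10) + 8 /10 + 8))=-2149004 /7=-307000.57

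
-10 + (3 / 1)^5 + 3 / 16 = 3731 / 16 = 233.19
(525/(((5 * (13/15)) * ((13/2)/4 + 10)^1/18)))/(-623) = -10800/35867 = -0.30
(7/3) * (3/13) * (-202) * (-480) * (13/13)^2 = 678720/13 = 52209.23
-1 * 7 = -7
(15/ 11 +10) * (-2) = -250/ 11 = -22.73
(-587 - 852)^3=-2979767519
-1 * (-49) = 49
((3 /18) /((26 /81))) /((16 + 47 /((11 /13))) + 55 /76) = 627 /87269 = 0.01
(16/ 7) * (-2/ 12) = -0.38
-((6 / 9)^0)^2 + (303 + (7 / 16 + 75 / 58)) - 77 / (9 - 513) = 1269017 / 4176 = 303.88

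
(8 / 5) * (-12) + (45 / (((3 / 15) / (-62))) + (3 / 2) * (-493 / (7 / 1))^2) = -3199173 / 490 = -6528.92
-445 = -445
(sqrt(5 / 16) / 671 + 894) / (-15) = -298 / 5- sqrt(5) / 40260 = -59.60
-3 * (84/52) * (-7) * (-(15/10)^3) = -11907/104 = -114.49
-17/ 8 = -2.12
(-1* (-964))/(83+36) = 964/119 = 8.10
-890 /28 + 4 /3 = -1279 /42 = -30.45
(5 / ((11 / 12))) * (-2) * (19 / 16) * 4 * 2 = -1140 / 11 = -103.64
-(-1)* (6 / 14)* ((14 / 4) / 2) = 3 / 4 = 0.75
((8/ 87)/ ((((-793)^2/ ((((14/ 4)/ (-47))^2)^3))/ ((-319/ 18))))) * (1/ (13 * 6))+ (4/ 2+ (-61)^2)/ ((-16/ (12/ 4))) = -159443265362292807192533/ 228408294905245312416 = -698.06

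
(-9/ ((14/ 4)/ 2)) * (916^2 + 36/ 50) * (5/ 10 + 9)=-7173934956/ 175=-40993914.03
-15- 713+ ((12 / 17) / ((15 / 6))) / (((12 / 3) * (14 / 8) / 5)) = -86608 / 119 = -727.80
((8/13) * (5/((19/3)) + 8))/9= 1336/2223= 0.60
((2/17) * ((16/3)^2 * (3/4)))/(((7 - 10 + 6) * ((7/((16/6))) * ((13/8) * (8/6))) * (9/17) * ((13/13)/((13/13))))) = 2048/7371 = 0.28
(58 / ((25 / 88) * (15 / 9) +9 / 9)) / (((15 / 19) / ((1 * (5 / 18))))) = 48488 / 3501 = 13.85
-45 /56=-0.80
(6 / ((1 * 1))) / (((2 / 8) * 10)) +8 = 10.40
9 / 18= 1 / 2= 0.50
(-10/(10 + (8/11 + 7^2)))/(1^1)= -110/657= -0.17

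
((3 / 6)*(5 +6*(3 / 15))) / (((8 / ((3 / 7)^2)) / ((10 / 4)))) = 279 / 1568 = 0.18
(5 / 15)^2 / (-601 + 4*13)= -1 / 4941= -0.00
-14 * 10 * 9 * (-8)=10080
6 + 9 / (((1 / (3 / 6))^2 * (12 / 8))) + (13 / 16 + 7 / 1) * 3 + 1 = 511 / 16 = 31.94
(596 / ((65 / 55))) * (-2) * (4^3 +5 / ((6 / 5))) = -2681404 / 39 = -68753.95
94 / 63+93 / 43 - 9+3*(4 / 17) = -213652 / 46053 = -4.64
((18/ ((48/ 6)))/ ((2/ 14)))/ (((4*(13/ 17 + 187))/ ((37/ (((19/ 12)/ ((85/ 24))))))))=160395/ 92416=1.74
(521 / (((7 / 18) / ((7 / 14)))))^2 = 21986721 / 49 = 448708.59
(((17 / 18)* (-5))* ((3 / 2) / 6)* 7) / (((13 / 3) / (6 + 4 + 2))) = -595 / 26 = -22.88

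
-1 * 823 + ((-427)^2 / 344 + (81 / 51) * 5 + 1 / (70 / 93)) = -58068553 / 204680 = -283.70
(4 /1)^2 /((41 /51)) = 816 /41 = 19.90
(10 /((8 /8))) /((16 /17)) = 85 /8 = 10.62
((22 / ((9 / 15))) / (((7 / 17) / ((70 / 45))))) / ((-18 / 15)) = -9350 / 81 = -115.43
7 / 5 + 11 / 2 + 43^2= 18559 / 10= 1855.90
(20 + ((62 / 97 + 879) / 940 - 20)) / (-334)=-17065 / 6090824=-0.00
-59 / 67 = -0.88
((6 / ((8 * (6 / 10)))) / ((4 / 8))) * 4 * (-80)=-800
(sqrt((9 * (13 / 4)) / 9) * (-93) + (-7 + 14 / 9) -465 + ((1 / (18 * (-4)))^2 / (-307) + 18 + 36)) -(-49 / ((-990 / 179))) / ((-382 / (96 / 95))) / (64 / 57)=-34810056983269 / 83592907200 -93 * sqrt(13) / 2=-584.08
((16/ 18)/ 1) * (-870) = -2320/ 3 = -773.33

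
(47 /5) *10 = 94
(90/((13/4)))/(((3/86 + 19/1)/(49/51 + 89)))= 47348160/361777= 130.88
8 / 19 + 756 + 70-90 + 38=774.42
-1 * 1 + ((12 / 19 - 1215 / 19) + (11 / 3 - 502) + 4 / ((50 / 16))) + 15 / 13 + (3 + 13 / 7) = -72016066 / 129675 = -555.36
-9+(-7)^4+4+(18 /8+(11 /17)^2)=2772861 /1156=2398.67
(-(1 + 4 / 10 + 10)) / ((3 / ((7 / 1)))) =-133 / 5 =-26.60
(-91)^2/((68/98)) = 405769/34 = 11934.38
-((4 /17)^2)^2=-256 /83521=-0.00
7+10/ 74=264/ 37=7.14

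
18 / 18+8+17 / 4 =53 / 4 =13.25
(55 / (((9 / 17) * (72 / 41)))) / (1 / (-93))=-1188385 / 216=-5501.78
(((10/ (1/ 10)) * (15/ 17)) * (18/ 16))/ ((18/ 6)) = 1125/ 34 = 33.09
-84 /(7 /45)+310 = -230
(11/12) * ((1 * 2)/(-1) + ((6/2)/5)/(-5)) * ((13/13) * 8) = -1166/75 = -15.55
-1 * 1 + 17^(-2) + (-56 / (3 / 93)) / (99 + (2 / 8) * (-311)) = -119488 / 1445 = -82.69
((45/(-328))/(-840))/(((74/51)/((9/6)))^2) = 70227/402332672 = 0.00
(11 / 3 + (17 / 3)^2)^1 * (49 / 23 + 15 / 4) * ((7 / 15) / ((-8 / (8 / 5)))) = -26509 / 1350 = -19.64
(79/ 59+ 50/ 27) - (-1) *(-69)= -104834/ 1593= -65.81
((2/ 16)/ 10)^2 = 1/ 6400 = 0.00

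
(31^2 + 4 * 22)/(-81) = -1049/81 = -12.95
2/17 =0.12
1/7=0.14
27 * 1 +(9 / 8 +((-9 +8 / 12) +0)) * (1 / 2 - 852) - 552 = 269419 / 48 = 5612.90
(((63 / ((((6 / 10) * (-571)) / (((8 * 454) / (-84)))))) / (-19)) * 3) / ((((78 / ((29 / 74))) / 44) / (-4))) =5793040 / 5218369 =1.11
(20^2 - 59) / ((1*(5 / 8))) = 2728 / 5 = 545.60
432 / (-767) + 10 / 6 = 2539 / 2301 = 1.10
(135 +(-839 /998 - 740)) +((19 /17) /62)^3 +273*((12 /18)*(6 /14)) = -527.84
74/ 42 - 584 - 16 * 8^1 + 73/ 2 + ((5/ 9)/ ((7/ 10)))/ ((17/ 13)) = -673.13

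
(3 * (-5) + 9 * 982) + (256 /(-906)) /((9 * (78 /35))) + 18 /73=102413191771 /11607219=8823.23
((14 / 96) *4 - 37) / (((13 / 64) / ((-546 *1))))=97888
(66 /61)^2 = 4356 /3721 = 1.17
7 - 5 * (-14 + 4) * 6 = 307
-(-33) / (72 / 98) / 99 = 49 / 108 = 0.45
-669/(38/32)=-10704/19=-563.37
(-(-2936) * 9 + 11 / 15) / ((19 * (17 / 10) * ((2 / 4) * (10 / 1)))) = 792742 / 4845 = 163.62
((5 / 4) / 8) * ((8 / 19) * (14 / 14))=5 / 76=0.07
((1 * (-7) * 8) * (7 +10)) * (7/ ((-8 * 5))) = 833/ 5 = 166.60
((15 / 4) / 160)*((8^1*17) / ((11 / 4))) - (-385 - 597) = 43259 / 44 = 983.16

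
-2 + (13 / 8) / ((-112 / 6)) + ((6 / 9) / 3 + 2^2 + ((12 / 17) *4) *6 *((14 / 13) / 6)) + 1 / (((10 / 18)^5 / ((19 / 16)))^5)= 24749359212260883352573437193157873 / 4350937500000000000000000000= 5688281.94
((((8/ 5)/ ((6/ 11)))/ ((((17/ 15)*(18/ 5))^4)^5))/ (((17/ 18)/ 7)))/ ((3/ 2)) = 140062184073030948638916015625/ 15788191082270014884127973848635278426112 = 0.00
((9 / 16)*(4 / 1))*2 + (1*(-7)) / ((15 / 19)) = -131 / 30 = -4.37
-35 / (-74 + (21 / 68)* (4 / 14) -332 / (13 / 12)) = 3094 / 33625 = 0.09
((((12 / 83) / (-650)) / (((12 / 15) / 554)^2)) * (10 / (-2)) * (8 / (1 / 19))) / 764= 21867765 / 206089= 106.11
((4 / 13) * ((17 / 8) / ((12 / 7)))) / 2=119 / 624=0.19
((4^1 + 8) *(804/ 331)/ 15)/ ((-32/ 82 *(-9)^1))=2747/ 4965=0.55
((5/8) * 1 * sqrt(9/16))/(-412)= -15/13184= -0.00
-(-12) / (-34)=-6 / 17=-0.35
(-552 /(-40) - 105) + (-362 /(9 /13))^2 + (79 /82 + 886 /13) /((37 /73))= 4368220133483 /15974010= 273457.96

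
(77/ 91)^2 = 121/ 169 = 0.72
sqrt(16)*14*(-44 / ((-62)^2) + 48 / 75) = 845656 / 24025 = 35.20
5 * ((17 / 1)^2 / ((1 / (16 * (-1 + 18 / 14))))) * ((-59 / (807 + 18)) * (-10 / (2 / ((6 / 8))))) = 136408 / 77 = 1771.53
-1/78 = -0.01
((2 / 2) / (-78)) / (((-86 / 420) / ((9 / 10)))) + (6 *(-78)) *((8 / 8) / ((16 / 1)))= -65277 / 2236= -29.19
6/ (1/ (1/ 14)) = 3/ 7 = 0.43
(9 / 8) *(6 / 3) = 9 / 4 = 2.25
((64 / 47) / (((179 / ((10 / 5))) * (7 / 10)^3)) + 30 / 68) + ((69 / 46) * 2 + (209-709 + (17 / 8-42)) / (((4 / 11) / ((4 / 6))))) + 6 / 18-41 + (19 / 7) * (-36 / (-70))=-1025.56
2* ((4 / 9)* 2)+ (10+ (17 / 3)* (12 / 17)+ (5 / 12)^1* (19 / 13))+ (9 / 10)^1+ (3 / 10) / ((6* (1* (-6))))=80863 / 4680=17.28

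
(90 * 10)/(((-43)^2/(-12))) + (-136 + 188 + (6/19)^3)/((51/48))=9298743856/215598947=43.13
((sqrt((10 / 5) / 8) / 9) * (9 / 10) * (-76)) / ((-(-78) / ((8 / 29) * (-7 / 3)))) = 532 / 16965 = 0.03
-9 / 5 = -1.80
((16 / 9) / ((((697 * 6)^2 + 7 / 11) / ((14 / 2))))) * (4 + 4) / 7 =1408 / 1731423339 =0.00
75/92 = 0.82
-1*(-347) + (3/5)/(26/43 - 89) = 2198202/6335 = 346.99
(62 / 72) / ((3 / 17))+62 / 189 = 3937 / 756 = 5.21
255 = 255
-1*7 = -7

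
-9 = -9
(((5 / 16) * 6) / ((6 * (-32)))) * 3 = -15 / 512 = -0.03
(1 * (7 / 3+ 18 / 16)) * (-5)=-415 / 24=-17.29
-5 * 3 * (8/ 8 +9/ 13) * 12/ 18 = -220/ 13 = -16.92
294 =294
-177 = -177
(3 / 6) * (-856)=-428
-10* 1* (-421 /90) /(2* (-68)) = -421 /1224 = -0.34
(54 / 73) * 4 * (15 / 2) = 1620 / 73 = 22.19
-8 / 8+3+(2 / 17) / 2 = 35 / 17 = 2.06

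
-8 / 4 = -2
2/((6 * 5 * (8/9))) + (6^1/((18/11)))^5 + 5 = 6491369/9720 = 667.84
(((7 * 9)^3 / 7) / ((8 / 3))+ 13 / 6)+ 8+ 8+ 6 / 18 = 107311 / 8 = 13413.88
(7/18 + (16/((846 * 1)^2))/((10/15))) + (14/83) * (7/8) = 10623745/19801476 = 0.54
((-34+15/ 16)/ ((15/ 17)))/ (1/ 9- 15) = 26979/ 10720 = 2.52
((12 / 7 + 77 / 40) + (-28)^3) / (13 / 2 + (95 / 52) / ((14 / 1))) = -79892033 / 24135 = -3310.21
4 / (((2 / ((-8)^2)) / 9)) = 1152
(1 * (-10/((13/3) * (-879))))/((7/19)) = 190/26663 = 0.01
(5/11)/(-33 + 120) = 5/957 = 0.01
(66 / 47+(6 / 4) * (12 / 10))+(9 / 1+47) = 13913 / 235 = 59.20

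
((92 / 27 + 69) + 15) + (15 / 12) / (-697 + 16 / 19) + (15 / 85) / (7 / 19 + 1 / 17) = 961786049 / 10951956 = 87.82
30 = 30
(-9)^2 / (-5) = -81 / 5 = -16.20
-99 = -99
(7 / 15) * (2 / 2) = 7 / 15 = 0.47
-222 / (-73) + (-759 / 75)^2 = 4811407 / 45625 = 105.46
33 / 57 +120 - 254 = -2535 / 19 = -133.42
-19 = -19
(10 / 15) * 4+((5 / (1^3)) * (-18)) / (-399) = 1154 / 399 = 2.89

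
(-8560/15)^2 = 2930944/9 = 325660.44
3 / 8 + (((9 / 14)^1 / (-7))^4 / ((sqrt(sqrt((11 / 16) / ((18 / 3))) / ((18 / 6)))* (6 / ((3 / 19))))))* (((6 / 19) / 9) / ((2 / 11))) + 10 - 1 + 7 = 16.38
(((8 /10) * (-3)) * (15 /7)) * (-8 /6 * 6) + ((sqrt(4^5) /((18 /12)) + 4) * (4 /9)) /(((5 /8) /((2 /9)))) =383968 /8505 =45.15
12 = 12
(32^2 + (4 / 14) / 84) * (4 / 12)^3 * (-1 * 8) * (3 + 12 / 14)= -1170.29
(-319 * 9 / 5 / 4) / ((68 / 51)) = -8613 / 80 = -107.66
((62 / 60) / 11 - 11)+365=116851 / 330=354.09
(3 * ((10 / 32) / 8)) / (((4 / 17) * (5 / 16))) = 51 / 32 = 1.59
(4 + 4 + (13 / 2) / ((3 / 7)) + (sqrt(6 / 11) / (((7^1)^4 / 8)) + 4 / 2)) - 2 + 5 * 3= 38.17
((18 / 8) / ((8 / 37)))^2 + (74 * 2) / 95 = 10686007 / 97280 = 109.85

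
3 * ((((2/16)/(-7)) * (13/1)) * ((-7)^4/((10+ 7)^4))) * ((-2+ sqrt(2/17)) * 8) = 26754/83521 - 13377 * sqrt(34)/1419857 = 0.27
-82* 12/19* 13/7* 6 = -76752/133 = -577.08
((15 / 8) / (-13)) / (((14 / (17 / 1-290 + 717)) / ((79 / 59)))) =-131535 / 21476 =-6.12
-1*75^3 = -421875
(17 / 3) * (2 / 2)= 5.67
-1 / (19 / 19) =-1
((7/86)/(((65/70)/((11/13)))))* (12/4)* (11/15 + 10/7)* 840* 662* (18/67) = 34991000352/486889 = 71866.48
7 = 7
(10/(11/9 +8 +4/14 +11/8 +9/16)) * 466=4697280/11537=407.15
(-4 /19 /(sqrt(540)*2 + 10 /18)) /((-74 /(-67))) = 1206 /24595861-130248*sqrt(15) /122979305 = -0.00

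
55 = 55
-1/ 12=-0.08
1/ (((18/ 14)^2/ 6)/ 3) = 98/ 9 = 10.89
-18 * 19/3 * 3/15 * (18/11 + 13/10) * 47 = -865317/275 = -3146.61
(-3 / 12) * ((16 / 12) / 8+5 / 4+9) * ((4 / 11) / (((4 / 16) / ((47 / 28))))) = -5875 / 924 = -6.36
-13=-13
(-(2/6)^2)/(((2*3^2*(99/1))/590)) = -0.04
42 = 42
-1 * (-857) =857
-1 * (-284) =284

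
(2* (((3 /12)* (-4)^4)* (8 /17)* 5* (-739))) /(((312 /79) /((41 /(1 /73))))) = -111829973120 /663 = -168672659.31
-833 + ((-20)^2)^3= 63999167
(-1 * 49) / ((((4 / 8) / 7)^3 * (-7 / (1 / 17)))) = 19208 / 17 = 1129.88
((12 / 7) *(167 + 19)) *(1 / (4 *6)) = 93 / 7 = 13.29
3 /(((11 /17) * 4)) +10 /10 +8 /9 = 3.05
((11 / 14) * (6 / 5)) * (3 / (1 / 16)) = 1584 / 35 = 45.26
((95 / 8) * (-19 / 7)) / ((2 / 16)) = -1805 / 7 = -257.86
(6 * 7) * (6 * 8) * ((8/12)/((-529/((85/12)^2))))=-202300/1587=-127.47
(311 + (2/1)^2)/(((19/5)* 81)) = 1.02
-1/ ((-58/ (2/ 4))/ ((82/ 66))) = 41/ 3828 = 0.01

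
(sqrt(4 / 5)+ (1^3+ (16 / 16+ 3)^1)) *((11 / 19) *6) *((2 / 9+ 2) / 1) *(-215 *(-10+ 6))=151360 *sqrt(5) / 57+ 1892000 / 57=39130.72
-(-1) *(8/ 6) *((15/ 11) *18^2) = 6480/ 11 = 589.09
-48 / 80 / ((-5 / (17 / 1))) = 2.04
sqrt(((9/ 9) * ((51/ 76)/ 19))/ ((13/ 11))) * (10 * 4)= 20 * sqrt(7293)/ 247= 6.91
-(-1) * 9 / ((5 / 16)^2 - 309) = -2304 / 79079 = -0.03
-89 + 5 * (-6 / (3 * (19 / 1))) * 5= -1741 / 19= -91.63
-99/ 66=-3/ 2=-1.50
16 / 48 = 1 / 3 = 0.33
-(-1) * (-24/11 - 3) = -57/11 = -5.18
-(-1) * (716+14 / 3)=2162 / 3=720.67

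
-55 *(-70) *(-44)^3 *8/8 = -327958400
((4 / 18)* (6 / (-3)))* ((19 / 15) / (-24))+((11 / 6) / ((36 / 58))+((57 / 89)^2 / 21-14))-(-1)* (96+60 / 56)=1104427853 / 12832020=86.07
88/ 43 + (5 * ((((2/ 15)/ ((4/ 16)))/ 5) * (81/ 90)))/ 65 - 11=-625109/ 69875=-8.95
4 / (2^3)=1 / 2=0.50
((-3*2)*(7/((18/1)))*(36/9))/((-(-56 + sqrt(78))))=-784/4587- 14*sqrt(78)/4587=-0.20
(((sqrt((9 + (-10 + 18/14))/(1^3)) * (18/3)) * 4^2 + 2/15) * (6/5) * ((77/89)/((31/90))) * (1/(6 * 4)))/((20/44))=2541/68975 + 52272 * sqrt(14)/13795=14.21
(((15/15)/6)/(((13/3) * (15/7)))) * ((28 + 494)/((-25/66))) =-40194/1625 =-24.73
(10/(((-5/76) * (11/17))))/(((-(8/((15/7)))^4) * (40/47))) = 153707625/108179456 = 1.42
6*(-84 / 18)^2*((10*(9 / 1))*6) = 70560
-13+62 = 49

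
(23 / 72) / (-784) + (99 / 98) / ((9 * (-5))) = -6451 / 282240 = -0.02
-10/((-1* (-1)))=-10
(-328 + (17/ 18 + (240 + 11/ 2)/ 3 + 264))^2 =28561/ 81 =352.60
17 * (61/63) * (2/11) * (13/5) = 26962/3465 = 7.78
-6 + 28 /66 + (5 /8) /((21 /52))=-1861 /462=-4.03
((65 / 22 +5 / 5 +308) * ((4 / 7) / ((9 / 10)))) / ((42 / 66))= 137260 / 441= 311.25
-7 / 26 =-0.27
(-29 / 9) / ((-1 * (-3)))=-29 / 27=-1.07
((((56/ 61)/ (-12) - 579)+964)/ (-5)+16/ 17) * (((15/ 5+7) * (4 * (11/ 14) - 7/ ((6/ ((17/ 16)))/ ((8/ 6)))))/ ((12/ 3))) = -888325607/ 3135888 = -283.28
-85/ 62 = -1.37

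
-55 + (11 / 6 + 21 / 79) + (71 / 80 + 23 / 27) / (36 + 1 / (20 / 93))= -52.86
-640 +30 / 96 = -10235 / 16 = -639.69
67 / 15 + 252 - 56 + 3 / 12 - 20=10843 / 60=180.72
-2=-2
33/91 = 0.36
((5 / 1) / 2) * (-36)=-90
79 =79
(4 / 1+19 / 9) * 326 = 17930 / 9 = 1992.22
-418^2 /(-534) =87362 /267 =327.20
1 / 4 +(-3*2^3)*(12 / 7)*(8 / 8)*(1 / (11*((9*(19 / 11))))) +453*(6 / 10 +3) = 4337953 / 2660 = 1630.81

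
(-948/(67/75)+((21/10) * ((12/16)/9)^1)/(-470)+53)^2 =1612701045395745561/1586592160000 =1016455.95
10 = 10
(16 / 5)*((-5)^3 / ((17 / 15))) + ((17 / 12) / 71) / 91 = -352.94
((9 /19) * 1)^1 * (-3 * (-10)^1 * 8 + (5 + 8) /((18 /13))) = 4489 /38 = 118.13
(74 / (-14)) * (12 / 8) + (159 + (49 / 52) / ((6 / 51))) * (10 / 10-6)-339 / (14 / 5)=-100261 / 104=-964.05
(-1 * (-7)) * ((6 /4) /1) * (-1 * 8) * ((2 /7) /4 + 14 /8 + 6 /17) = -3105 /17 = -182.65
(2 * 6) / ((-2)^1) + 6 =0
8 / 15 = 0.53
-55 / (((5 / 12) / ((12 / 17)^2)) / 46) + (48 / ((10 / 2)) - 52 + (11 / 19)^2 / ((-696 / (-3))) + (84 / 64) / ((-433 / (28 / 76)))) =-321529884237951 / 104804740240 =-3067.89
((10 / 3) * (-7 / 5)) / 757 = -14 / 2271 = -0.01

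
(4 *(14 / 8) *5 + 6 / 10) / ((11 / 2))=356 / 55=6.47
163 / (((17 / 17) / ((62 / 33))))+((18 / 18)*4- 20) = 9578 / 33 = 290.24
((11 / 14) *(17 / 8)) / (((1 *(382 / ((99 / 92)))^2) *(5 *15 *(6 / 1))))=203643 / 6916564121600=0.00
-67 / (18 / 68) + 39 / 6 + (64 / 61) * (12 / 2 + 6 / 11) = -2895625 / 12078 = -239.74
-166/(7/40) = -6640/7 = -948.57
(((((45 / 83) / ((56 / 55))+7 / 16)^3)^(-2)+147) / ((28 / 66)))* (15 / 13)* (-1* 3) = -16898604498312749971227429345 / 13974805303370462496804794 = -1209.22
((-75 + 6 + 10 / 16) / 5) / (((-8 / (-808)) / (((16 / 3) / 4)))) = -55247 / 30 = -1841.57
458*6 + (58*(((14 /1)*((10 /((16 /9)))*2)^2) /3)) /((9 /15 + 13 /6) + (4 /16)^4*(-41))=159048732 /10009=15890.57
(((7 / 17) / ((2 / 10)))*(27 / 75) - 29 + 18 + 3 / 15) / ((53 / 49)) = -8379 / 901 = -9.30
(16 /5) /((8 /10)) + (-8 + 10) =6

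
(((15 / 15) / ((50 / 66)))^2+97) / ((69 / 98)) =6047972 / 43125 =140.24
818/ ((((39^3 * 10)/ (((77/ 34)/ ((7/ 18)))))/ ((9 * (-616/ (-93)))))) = 2771384/ 5789095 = 0.48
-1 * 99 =-99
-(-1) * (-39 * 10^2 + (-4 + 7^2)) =-3855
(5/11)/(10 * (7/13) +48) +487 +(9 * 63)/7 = 4336177/7634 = 568.01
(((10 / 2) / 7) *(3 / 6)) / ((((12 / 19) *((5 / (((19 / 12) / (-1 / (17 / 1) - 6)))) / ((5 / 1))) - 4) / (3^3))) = -165699 / 110264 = -1.50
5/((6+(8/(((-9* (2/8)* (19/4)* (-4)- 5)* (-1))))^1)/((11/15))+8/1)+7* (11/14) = 76747/13199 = 5.81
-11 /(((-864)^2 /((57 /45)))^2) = -3971 /125382662553600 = -0.00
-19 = -19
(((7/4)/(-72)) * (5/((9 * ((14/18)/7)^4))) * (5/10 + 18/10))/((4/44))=-143451/64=-2241.42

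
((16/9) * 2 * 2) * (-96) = -2048/3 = -682.67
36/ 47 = 0.77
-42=-42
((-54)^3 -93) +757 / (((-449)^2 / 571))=-31763216510 / 201601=-157554.86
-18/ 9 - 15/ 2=-19/ 2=-9.50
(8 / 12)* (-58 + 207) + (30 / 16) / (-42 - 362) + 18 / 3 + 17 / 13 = 13441303 / 126048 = 106.64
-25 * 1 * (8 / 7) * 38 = -7600 / 7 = -1085.71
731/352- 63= -21445/352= -60.92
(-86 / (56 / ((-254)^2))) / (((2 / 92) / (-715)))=22810760830 / 7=3258680118.57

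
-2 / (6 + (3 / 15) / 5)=-0.33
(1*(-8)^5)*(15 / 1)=-491520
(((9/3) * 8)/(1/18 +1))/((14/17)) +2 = 3938/133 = 29.61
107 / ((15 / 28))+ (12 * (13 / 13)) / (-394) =590122 / 2955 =199.70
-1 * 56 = -56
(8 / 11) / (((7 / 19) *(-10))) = -76 / 385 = -0.20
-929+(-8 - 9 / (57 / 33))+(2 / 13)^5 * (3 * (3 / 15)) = -33234434606 / 35272835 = -942.21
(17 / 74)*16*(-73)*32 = -317696 / 37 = -8586.38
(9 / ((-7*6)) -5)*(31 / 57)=-2263 / 798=-2.84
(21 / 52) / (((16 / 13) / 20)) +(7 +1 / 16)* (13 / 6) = 2099 / 96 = 21.86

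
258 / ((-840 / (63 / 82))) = -387 / 1640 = -0.24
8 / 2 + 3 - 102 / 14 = -0.29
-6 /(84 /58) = -29 /7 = -4.14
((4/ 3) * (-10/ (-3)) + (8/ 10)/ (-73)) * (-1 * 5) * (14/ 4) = -50974/ 657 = -77.59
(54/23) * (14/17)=1.93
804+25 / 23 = 18517 / 23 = 805.09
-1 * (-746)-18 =728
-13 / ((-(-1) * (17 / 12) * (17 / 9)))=-1404 / 289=-4.86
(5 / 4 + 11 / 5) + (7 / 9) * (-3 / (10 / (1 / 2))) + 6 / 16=3.71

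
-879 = -879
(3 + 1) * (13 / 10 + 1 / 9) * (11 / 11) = 254 / 45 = 5.64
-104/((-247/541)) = 4328/19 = 227.79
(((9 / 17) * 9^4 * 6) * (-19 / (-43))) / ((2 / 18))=60584274 / 731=82878.62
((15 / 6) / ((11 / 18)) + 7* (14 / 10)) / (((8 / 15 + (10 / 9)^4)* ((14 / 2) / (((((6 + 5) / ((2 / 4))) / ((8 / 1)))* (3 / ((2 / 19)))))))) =71429607 / 944944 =75.59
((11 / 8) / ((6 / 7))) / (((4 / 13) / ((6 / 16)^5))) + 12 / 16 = 1653945 / 2097152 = 0.79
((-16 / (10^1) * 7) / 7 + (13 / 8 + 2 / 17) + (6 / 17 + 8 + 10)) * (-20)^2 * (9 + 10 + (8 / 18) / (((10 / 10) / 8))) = 25531310 / 153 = 166871.31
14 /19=0.74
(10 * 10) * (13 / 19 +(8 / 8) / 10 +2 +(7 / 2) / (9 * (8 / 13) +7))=306.34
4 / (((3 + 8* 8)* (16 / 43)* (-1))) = -43 / 268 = -0.16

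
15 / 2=7.50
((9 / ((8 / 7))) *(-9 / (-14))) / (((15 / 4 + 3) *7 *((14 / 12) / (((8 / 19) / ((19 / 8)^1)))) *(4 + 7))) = 288 / 194579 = 0.00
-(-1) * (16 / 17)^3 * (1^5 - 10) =-36864 / 4913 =-7.50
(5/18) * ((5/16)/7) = 25/2016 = 0.01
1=1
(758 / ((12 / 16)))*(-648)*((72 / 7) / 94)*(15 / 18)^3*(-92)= 1255248000 / 329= 3815343.47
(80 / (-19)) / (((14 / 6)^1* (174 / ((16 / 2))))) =-320 / 3857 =-0.08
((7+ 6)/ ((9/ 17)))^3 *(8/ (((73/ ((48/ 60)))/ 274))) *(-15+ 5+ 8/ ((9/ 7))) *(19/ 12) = -15284452579552/ 7184295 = -2127481.20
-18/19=-0.95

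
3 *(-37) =-111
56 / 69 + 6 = 470 / 69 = 6.81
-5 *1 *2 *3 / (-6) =5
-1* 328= -328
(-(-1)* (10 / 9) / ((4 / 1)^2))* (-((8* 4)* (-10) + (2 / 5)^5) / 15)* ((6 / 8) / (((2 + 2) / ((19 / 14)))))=593731 / 1575000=0.38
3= 3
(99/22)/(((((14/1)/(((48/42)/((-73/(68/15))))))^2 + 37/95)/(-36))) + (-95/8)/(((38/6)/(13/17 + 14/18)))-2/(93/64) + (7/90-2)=-40179527465944979/6485918386528845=-6.19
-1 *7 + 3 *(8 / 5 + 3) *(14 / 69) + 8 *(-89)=-3581 / 5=-716.20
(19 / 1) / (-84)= -19 / 84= -0.23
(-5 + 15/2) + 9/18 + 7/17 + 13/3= 395/51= 7.75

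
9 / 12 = 3 / 4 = 0.75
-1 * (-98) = 98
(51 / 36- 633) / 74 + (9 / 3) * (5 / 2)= -919 / 888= -1.03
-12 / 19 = -0.63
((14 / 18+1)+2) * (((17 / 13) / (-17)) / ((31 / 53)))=-1802 / 3627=-0.50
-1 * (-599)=599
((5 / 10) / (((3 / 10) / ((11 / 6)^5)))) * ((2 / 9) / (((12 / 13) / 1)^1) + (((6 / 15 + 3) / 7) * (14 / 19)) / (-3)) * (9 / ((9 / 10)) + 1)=1103682503 / 23934528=46.11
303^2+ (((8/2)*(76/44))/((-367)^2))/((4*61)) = 8297359471090/90376319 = 91809.00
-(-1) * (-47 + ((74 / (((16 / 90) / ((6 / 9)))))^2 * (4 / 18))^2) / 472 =1171350437 / 1888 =620418.66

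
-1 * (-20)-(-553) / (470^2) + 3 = 5081253 / 220900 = 23.00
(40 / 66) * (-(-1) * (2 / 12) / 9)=10 / 891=0.01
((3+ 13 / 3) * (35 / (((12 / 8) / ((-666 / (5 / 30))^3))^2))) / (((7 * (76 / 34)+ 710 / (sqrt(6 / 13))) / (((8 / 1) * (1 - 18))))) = 428450402444013583301294161920 / 473369791 - 3240223281641130294766052966400 * sqrt(78) / 473369791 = -59548427699558280899339.96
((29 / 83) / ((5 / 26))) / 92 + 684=13057937 / 19090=684.02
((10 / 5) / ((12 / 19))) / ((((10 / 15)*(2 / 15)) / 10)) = 1425 / 4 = 356.25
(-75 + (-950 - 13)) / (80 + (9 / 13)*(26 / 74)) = -38406 / 2969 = -12.94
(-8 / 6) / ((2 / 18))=-12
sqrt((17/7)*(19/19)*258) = sqrt(30702)/7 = 25.03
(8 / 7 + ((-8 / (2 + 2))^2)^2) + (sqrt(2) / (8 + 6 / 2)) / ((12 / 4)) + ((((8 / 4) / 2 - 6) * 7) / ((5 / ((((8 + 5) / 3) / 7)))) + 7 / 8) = sqrt(2) / 33 + 2299 / 168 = 13.73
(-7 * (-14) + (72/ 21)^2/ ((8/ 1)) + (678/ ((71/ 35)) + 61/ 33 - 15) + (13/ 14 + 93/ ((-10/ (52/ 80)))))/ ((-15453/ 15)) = -9538780837/ 23654834280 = -0.40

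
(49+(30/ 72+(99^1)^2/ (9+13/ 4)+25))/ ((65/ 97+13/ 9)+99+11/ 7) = 149633655/ 17570392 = 8.52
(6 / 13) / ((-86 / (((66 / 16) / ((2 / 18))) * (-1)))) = 891 / 4472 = 0.20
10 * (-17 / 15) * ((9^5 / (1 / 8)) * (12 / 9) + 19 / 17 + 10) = -7138494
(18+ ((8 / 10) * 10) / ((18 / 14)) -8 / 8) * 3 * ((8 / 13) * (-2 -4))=-3344 / 13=-257.23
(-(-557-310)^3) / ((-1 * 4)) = -162928590.75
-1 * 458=-458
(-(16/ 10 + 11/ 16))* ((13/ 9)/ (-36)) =793/ 8640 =0.09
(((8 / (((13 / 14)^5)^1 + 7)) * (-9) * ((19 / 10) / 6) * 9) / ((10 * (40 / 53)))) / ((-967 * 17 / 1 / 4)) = 2437149456 / 2833029449125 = 0.00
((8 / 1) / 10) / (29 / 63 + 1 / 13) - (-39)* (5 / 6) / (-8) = -11323 / 4400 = -2.57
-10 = -10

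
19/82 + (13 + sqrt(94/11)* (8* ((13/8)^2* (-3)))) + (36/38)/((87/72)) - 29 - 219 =-10571877/45182 - 507* sqrt(1034)/88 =-419.25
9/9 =1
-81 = -81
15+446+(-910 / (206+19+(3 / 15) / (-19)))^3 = 481927290140458 / 1220583312703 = 394.83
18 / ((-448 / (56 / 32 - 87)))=3069 / 896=3.43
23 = 23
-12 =-12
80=80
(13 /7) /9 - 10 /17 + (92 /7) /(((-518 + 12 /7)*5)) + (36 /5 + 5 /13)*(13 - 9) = 289825087 /9676485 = 29.95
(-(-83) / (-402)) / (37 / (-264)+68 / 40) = -18260 / 137953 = -0.13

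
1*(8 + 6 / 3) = 10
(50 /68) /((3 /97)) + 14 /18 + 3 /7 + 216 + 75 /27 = 522131 /2142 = 243.76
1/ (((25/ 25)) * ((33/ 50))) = 50/ 33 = 1.52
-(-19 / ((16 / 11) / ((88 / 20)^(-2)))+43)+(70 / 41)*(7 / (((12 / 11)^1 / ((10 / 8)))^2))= -13837811 / 519552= -26.63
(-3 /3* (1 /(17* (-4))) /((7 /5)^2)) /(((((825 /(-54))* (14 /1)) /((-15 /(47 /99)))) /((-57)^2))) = 3947535 /1096228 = 3.60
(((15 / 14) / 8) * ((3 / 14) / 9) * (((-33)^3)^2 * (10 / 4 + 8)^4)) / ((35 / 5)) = 3661311692115 / 512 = 7150999398.66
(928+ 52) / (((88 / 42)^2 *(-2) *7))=-15435 / 968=-15.95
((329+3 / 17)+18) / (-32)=-10.85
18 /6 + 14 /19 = 71 /19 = 3.74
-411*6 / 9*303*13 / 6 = -179881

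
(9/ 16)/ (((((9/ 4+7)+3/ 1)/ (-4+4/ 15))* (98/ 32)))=-96/ 1715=-0.06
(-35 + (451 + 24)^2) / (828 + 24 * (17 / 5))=563975 / 2274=248.01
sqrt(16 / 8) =sqrt(2) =1.41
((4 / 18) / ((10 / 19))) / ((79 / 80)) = 304 / 711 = 0.43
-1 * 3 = -3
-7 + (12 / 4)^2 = 2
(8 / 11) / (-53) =-8 / 583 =-0.01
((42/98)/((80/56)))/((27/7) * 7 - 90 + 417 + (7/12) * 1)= 18/21275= 0.00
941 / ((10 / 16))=7528 / 5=1505.60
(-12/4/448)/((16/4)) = -3/1792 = -0.00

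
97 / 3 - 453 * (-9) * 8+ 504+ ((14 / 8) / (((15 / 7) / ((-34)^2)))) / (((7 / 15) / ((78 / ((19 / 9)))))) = 107896.86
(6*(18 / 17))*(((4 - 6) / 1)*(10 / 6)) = -360 / 17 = -21.18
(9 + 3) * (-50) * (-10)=6000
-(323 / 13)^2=-104329 / 169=-617.33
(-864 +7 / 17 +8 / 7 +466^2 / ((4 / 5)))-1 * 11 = 32198015 / 119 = 270571.55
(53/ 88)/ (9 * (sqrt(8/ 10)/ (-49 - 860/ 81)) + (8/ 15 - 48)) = -0.01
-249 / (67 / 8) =-1992 / 67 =-29.73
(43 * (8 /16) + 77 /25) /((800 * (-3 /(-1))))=1229 /120000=0.01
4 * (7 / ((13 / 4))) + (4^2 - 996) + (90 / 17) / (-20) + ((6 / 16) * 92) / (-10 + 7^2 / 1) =-970.76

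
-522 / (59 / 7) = -3654 / 59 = -61.93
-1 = -1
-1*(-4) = 4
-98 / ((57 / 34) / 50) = -166600 / 57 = -2922.81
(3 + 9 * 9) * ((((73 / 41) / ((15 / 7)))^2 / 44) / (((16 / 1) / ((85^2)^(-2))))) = 0.00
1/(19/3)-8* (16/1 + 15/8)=-2714/19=-142.84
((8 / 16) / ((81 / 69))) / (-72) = -23 / 3888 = -0.01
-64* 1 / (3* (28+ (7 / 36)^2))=-27648 / 36337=-0.76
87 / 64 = 1.36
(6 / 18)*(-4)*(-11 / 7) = 44 / 21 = 2.10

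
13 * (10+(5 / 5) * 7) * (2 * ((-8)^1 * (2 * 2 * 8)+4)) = -111384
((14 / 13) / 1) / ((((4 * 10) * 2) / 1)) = 7 / 520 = 0.01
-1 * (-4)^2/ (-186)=8/ 93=0.09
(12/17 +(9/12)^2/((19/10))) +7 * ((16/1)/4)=74941/2584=29.00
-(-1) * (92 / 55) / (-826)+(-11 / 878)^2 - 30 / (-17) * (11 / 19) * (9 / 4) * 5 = 64997648073623 / 5655933509380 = 11.49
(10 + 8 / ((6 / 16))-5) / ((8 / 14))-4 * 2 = 457 / 12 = 38.08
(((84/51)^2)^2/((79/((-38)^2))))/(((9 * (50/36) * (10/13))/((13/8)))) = 18749773952/824769875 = 22.73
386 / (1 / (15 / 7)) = 5790 / 7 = 827.14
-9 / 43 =-0.21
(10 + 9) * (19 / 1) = 361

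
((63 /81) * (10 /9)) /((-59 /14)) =-980 /4779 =-0.21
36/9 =4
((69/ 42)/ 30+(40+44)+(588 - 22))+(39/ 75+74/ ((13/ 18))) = 20557891/ 27300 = 753.04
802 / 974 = 401 / 487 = 0.82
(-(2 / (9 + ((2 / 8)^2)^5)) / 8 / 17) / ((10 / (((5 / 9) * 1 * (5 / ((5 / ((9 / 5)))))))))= -131072 / 802160725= -0.00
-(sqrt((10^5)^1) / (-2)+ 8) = 150.11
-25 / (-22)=25 / 22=1.14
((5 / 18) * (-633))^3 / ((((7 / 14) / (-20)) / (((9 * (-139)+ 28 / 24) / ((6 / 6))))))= -44028180355625 / 162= -271778891084.10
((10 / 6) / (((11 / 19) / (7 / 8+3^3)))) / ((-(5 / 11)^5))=-62033917 / 15000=-4135.59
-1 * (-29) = 29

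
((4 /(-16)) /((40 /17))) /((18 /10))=-17 /288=-0.06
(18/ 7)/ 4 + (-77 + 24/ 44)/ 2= -2894/ 77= -37.58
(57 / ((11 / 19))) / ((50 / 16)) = 8664 / 275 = 31.51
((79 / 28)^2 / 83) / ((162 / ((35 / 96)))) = 31205 / 144571392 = 0.00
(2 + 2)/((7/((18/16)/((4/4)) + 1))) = 1.21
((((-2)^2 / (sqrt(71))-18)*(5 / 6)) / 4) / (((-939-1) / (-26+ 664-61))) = 1731 / 752-577*sqrt(71) / 80088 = 2.24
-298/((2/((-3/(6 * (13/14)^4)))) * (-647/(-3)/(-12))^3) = -133529098752/7735461896903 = -0.02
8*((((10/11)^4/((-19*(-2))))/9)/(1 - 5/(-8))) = 320000/32546943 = 0.01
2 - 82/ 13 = -4.31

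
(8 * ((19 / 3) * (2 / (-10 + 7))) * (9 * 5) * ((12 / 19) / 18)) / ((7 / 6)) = -320 / 7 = -45.71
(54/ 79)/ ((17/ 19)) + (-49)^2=3225569/ 1343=2401.76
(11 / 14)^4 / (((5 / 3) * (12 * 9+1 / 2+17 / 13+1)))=570999 / 276691240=0.00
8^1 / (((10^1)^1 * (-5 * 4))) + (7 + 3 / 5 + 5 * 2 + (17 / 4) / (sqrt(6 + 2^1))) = 17 * sqrt(2) / 16 + 439 / 25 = 19.06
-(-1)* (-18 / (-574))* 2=18 / 287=0.06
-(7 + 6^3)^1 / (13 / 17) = -3791 / 13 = -291.62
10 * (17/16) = 10.62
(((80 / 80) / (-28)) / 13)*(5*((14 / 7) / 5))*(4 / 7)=-2 / 637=-0.00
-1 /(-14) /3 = 1 /42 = 0.02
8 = 8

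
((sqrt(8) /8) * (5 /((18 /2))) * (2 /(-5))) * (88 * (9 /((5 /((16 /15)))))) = -704 * sqrt(2) /75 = -13.27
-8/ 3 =-2.67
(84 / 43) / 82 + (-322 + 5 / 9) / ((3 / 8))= -40801738 / 47601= -857.16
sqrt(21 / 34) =sqrt(714) / 34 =0.79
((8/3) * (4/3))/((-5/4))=-128/45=-2.84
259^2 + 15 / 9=201248 / 3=67082.67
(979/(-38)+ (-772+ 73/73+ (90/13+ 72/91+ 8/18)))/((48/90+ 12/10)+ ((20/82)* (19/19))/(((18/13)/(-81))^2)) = -387023395/410493993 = -0.94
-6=-6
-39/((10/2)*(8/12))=-117/10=-11.70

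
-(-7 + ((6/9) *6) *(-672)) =2695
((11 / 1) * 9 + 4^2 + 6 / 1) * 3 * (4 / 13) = 1452 / 13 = 111.69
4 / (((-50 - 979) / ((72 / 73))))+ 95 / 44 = 2.16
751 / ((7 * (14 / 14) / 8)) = 6008 / 7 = 858.29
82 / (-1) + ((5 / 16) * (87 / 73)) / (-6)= -191697 / 2336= -82.06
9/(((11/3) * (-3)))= -9/11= -0.82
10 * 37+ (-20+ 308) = 658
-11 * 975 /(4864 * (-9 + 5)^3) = 10725 /311296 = 0.03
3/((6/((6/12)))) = 1/4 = 0.25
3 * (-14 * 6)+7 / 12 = -3017 / 12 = -251.42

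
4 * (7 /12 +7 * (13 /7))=163 /3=54.33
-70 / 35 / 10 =-1 / 5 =-0.20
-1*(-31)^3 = 29791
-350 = -350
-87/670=-0.13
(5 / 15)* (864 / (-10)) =-144 / 5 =-28.80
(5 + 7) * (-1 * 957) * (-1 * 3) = 34452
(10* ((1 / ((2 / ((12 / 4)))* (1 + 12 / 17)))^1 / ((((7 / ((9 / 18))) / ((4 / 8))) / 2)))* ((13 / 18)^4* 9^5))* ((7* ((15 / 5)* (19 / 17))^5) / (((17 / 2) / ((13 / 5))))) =9155713.97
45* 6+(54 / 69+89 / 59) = 369499 / 1357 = 272.29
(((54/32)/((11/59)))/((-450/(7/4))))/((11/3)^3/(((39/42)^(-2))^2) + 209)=-0.00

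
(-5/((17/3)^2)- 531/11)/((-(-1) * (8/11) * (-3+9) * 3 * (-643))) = 8553/1486616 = 0.01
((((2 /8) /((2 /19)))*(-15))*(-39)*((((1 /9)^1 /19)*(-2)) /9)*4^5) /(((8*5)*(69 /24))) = -3328 /207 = -16.08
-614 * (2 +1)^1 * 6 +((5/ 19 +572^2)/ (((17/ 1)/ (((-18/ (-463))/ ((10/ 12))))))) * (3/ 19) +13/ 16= -2479868598761/ 227314480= -10909.42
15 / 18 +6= 41 / 6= 6.83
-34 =-34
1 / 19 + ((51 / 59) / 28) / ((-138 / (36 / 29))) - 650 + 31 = -6479080827 / 10467898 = -618.95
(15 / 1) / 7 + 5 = 50 / 7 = 7.14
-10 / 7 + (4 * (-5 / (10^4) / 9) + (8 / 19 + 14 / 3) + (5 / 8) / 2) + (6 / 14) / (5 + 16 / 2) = 124624709 / 31122000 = 4.00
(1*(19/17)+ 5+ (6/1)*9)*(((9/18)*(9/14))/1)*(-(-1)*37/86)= 24309/2924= 8.31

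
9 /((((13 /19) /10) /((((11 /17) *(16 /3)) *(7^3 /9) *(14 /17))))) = 160578880 /11271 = 14247.08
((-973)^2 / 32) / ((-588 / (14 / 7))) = -19321 / 192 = -100.63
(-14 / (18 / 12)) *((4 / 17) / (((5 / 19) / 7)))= -14896 / 255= -58.42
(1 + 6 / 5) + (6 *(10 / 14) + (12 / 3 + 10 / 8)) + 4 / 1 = 15.74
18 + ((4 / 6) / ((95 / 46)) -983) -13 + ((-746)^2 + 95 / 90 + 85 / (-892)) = 423687589627 / 762660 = 555539.28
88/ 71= 1.24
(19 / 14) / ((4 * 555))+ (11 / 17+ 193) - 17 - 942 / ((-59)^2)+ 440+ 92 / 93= 11733222784271 / 19005285320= 617.37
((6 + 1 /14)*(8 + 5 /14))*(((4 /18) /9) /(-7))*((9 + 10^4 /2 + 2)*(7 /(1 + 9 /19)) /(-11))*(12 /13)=8092765 /22638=357.49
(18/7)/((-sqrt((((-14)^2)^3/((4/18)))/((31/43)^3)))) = -93*sqrt(2666)/17757796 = -0.00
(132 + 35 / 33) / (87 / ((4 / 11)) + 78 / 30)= 87820 / 159621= 0.55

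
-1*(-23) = 23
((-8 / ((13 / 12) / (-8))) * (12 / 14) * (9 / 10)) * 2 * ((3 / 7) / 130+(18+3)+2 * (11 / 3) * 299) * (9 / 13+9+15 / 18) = 5715722763648 / 2691325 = 2123757.91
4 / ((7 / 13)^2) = 676 / 49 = 13.80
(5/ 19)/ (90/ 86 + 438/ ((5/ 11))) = 0.00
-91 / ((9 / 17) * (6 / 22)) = -630.26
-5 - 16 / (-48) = -14 / 3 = -4.67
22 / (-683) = -22 / 683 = -0.03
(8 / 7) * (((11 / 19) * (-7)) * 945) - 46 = -84034 / 19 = -4422.84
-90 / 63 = -10 / 7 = -1.43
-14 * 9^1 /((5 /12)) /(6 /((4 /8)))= -25.20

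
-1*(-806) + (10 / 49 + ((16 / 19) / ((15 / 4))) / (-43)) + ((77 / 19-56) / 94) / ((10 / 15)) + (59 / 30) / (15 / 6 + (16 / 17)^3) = 63414257647141 / 78681658860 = 805.96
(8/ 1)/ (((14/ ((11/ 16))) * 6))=11/ 168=0.07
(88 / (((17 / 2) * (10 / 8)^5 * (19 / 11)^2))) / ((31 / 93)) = 65421312 / 19178125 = 3.41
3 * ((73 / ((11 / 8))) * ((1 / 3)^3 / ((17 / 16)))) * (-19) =-177536 / 1683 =-105.49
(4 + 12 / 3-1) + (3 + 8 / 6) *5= 86 / 3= 28.67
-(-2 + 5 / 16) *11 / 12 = 99 / 64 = 1.55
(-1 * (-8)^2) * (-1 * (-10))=-640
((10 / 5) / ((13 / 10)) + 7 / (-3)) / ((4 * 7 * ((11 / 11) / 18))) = -93 / 182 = -0.51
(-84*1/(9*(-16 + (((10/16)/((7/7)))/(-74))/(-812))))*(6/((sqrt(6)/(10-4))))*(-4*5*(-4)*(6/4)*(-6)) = -6460661760*sqrt(6)/2563753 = -6172.72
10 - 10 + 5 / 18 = 5 / 18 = 0.28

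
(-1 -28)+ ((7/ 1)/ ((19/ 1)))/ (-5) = -2762/ 95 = -29.07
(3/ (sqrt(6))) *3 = 3.67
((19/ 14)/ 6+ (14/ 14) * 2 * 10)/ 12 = 1699/ 1008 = 1.69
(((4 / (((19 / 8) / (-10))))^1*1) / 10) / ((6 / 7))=-112 / 57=-1.96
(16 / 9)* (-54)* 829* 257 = -20453088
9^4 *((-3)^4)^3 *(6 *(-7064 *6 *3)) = -2660109660935712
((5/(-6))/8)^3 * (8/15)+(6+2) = 331751/41472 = 8.00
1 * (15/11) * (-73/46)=-1095/506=-2.16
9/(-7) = -1.29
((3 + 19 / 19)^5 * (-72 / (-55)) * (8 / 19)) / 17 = 589824 / 17765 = 33.20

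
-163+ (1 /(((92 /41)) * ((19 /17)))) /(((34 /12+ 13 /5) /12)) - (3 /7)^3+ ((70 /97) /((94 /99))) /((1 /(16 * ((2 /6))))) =-17615174839894 /111386550247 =-158.14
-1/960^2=-1/921600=-0.00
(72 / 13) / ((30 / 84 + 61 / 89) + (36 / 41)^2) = 50268624 / 16459885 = 3.05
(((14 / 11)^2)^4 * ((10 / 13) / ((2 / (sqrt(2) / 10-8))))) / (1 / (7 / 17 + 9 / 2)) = -4929135447040 / 47373312701 + 61614193088 * sqrt(2) / 47373312701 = -102.21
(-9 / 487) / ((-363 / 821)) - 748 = -44074933 / 58927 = -747.96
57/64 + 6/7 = 783/448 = 1.75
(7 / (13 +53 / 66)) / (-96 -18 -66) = -77 / 27330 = -0.00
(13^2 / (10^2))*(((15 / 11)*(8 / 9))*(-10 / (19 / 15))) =-3380 / 209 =-16.17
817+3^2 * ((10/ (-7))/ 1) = 5629/ 7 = 804.14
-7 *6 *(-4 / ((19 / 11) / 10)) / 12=1540 / 19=81.05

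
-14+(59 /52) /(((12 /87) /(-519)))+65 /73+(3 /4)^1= -65012325 /15184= -4281.63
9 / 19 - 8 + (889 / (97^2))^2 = -12644671084 / 1682056339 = -7.52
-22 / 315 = -0.07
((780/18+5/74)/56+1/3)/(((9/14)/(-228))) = -29089/74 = -393.09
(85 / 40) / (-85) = -1 / 40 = -0.02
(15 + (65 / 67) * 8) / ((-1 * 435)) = -305 / 5829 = -0.05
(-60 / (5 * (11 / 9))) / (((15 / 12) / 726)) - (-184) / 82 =-1168532 / 205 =-5700.16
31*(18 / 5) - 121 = -47 / 5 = -9.40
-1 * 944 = -944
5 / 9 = 0.56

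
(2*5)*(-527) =-5270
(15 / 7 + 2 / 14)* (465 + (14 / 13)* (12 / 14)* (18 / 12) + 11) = 1091.16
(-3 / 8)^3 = -27 / 512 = -0.05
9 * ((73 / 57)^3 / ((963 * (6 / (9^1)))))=0.03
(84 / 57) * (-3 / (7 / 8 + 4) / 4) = -56 / 247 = -0.23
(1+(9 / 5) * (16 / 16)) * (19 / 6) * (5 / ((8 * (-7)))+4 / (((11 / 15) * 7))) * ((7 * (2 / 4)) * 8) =11305 / 66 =171.29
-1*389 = -389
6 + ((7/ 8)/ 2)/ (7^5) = 230497/ 38416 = 6.00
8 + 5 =13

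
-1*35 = -35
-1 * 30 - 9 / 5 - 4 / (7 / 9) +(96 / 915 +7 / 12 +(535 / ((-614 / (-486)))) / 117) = -3336931513 / 102249420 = -32.64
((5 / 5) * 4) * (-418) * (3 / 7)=-5016 / 7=-716.57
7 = 7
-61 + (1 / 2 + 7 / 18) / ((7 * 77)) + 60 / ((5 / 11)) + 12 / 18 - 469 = -1927456 / 4851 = -397.33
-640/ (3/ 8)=-5120/ 3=-1706.67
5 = 5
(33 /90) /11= 1 /30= 0.03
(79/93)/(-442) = -79/41106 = -0.00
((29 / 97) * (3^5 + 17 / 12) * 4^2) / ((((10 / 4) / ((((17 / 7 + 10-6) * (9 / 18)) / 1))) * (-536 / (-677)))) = 1898.65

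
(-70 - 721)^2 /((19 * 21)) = 89383 /57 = 1568.12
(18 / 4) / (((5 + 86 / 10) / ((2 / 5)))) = 0.13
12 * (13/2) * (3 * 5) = 1170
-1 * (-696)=696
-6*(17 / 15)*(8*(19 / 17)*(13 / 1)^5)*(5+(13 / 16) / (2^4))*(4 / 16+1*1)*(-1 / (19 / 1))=480081849 / 64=7501278.89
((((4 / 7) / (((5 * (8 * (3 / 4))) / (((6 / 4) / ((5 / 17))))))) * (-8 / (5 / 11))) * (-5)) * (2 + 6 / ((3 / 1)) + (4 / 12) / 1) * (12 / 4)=19448 / 175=111.13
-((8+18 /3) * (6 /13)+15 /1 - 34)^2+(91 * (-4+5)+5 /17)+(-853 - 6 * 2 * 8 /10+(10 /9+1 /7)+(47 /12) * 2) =-1664161999 /1809990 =-919.43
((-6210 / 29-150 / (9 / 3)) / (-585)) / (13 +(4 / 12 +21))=1532 / 116493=0.01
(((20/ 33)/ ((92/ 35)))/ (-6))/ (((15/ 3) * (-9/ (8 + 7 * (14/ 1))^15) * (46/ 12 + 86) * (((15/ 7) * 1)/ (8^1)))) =19172465544797518489056223428608/ 225423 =85051061980354792940632600.00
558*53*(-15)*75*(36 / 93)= -12879000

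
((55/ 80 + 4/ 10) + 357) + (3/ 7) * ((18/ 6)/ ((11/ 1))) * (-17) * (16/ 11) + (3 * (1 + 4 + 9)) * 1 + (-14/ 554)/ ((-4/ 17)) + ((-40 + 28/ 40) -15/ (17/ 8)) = 111980456009/ 319081840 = 350.95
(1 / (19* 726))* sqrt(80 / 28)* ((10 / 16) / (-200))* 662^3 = -36264691* sqrt(35) / 1931160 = -111.10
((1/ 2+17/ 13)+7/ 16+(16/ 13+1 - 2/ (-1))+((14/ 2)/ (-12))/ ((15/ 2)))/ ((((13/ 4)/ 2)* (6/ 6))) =59887/ 15210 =3.94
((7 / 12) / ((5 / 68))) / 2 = 119 / 30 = 3.97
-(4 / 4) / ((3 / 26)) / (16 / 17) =-221 / 24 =-9.21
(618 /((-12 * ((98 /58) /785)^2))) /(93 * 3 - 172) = -103888.29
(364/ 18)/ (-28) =-13/ 18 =-0.72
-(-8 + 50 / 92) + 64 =3287 / 46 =71.46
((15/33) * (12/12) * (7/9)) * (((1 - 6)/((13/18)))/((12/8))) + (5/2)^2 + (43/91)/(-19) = 1048349/228228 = 4.59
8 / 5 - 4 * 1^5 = -12 / 5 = -2.40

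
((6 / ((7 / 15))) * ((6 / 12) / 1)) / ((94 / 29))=1305 / 658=1.98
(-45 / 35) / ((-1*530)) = 9 / 3710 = 0.00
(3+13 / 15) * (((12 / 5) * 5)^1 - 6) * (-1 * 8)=-928 / 5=-185.60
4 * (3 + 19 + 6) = 112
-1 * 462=-462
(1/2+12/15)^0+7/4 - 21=-18.25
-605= -605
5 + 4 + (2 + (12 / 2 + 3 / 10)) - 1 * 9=83 / 10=8.30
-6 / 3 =-2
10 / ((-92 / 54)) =-135 / 23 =-5.87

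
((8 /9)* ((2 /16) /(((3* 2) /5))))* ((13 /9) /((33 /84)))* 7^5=15294370 /2673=5721.80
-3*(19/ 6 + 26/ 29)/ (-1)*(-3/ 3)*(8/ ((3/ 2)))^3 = -1447936/ 783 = -1849.22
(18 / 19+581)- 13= 10810 / 19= 568.95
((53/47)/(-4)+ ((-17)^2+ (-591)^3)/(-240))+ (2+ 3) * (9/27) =1616996729/1880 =860104.64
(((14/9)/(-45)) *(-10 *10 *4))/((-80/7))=-1.21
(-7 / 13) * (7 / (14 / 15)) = -105 / 26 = -4.04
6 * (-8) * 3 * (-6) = 864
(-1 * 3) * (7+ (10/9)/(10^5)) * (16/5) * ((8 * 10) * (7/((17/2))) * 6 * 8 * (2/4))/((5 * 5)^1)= -1128961792/265625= -4250.21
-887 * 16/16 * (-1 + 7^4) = -2128800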